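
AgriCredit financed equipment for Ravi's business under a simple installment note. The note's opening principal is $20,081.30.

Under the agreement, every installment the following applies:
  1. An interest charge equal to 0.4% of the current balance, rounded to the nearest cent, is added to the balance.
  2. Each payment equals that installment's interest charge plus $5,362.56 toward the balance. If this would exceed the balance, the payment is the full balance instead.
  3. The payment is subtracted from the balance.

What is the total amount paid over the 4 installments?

$20,273.89

Installment 1: opening $20,081.30; interest $80.33 → $20,161.63; payment $5,442.89; balance $14,718.74
Installment 2: opening $14,718.74; interest $58.87 → $14,777.61; payment $5,421.43; balance $9,356.18
Installment 3: opening $9,356.18; interest $37.42 → $9,393.60; payment $5,399.98; balance $3,993.62
Installment 4: opening $3,993.62; interest $15.97 → $4,009.59; payment $4,009.59; balance $0.00
Total paid: $20,273.89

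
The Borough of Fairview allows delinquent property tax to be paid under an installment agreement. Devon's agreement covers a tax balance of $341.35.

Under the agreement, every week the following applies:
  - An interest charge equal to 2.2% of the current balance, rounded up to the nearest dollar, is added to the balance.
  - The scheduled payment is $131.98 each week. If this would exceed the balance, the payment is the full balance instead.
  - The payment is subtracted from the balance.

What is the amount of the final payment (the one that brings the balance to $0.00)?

$92.39

Week 1: $341.35 +$8.00 interest = $349.35; pay $131.98 → $217.37
Week 2: $217.37 +$5.00 interest = $222.37; pay $131.98 → $90.39
Week 3: $90.39 +$2.00 interest = $92.39; pay $92.39 → $0.00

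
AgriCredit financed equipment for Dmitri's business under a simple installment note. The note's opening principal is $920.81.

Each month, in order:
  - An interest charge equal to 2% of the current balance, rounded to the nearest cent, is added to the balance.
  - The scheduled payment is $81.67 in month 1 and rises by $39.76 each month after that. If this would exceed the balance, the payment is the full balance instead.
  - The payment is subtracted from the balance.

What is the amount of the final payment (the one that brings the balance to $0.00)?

$189.73

Month 1: opening $920.81; interest $18.42 → $939.23; payment $81.67; balance $857.56
Month 2: opening $857.56; interest $17.15 → $874.71; payment $121.43; balance $753.28
Month 3: opening $753.28; interest $15.07 → $768.35; payment $161.19; balance $607.16
Month 4: opening $607.16; interest $12.14 → $619.30; payment $200.95; balance $418.35
Month 5: opening $418.35; interest $8.37 → $426.72; payment $240.71; balance $186.01
Month 6: opening $186.01; interest $3.72 → $189.73; payment $189.73; balance $0.00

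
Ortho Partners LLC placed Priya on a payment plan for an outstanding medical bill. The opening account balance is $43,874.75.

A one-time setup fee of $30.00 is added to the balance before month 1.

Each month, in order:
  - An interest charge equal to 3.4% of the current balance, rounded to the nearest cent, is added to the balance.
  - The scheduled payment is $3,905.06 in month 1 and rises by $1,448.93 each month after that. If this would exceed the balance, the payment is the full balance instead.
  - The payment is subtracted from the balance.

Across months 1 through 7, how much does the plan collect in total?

Month 1: $43,904.75 +$1,492.76 interest = $45,397.51; pay $3,905.06 → $41,492.45
Month 2: $41,492.45 +$1,410.74 interest = $42,903.19; pay $5,353.99 → $37,549.20
Month 3: $37,549.20 +$1,276.67 interest = $38,825.87; pay $6,802.92 → $32,022.95
Month 4: $32,022.95 +$1,088.78 interest = $33,111.73; pay $8,251.85 → $24,859.88
Month 5: $24,859.88 +$845.24 interest = $25,705.12; pay $9,700.78 → $16,004.34
Month 6: $16,004.34 +$544.15 interest = $16,548.49; pay $11,149.71 → $5,398.78
Month 7: $5,398.78 +$183.56 interest = $5,582.34; pay $5,582.34 → $0.00
Total paid: $50,746.65

$50,746.65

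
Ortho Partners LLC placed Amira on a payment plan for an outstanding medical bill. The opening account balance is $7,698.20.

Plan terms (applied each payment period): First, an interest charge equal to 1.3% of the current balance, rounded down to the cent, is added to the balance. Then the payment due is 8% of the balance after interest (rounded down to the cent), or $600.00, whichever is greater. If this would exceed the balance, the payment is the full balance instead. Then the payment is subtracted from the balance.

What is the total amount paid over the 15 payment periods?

Payment period 1: opening $7,698.20; interest $100.07 → $7,798.27; payment $623.86; balance $7,174.41
Payment period 2: opening $7,174.41; interest $93.26 → $7,267.67; payment $600.00; balance $6,667.67
Payment period 3: opening $6,667.67; interest $86.67 → $6,754.34; payment $600.00; balance $6,154.34
Payment period 4: opening $6,154.34; interest $80.00 → $6,234.34; payment $600.00; balance $5,634.34
Payment period 5: opening $5,634.34; interest $73.24 → $5,707.58; payment $600.00; balance $5,107.58
Payment period 6: opening $5,107.58; interest $66.39 → $5,173.97; payment $600.00; balance $4,573.97
Payment period 7: opening $4,573.97; interest $59.46 → $4,633.43; payment $600.00; balance $4,033.43
Payment period 8: opening $4,033.43; interest $52.43 → $4,085.86; payment $600.00; balance $3,485.86
Payment period 9: opening $3,485.86; interest $45.31 → $3,531.17; payment $600.00; balance $2,931.17
Payment period 10: opening $2,931.17; interest $38.10 → $2,969.27; payment $600.00; balance $2,369.27
Payment period 11: opening $2,369.27; interest $30.80 → $2,400.07; payment $600.00; balance $1,800.07
Payment period 12: opening $1,800.07; interest $23.40 → $1,823.47; payment $600.00; balance $1,223.47
Payment period 13: opening $1,223.47; interest $15.90 → $1,239.37; payment $600.00; balance $639.37
Payment period 14: opening $639.37; interest $8.31 → $647.68; payment $600.00; balance $47.68
Payment period 15: opening $47.68; interest $0.61 → $48.29; payment $48.29; balance $0.00
Total paid: $8,472.15

$8,472.15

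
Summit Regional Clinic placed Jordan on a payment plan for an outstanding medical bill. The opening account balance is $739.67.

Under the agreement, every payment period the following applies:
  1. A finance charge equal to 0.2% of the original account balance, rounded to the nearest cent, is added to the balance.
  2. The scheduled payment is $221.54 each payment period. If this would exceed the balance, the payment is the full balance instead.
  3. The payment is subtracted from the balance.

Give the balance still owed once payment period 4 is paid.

$0.00

# | Opening | Interest | Payment | End bal
1 | $739.67 | $1.48 | $221.54 | $519.61
2 | $519.61 | $1.48 | $221.54 | $299.55
3 | $299.55 | $1.48 | $221.54 | $79.49
4 | $79.49 | $1.48 | $80.97 | $0.00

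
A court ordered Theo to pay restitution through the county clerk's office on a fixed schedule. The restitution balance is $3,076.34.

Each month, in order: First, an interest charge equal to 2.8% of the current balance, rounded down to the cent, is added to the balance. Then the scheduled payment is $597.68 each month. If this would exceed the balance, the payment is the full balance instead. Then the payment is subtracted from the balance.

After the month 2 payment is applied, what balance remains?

$2,038.92

Month 1: opening $3,076.34; interest $86.13 → $3,162.47; payment $597.68; balance $2,564.79
Month 2: opening $2,564.79; interest $71.81 → $2,636.60; payment $597.68; balance $2,038.92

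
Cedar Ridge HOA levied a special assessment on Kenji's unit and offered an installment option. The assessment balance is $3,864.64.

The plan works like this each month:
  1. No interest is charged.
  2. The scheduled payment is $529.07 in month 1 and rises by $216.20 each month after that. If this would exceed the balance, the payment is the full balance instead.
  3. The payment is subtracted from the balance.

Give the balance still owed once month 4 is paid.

$451.16

Month 1: opening $3,864.64; payment $529.07; balance $3,335.57
Month 2: opening $3,335.57; payment $745.27; balance $2,590.30
Month 3: opening $2,590.30; payment $961.47; balance $1,628.83
Month 4: opening $1,628.83; payment $1,177.67; balance $451.16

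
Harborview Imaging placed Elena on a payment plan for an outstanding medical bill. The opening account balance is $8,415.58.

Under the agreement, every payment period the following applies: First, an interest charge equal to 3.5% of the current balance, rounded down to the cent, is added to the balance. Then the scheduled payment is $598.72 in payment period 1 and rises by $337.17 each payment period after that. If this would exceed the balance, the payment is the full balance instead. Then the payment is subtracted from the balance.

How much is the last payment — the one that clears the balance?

Payment period 1: opening $8,415.58; interest $294.54 → $8,710.12; payment $598.72; balance $8,111.40
Payment period 2: opening $8,111.40; interest $283.89 → $8,395.29; payment $935.89; balance $7,459.40
Payment period 3: opening $7,459.40; interest $261.07 → $7,720.47; payment $1,273.06; balance $6,447.41
Payment period 4: opening $6,447.41; interest $225.65 → $6,673.06; payment $1,610.23; balance $5,062.83
Payment period 5: opening $5,062.83; interest $177.19 → $5,240.02; payment $1,947.40; balance $3,292.62
Payment period 6: opening $3,292.62; interest $115.24 → $3,407.86; payment $2,284.57; balance $1,123.29
Payment period 7: opening $1,123.29; interest $39.31 → $1,162.60; payment $1,162.60; balance $0.00

$1,162.60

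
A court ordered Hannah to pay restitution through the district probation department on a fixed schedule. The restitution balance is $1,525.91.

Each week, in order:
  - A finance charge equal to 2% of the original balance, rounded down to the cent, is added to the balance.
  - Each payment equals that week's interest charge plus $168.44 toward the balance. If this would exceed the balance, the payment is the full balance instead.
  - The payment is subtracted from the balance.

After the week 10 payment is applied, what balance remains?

$0.00

# | Opening | Interest | Payment | End bal
1 | $1,525.91 | $30.51 | $198.95 | $1,357.47
2 | $1,357.47 | $30.51 | $198.95 | $1,189.03
3 | $1,189.03 | $30.51 | $198.95 | $1,020.59
4 | $1,020.59 | $30.51 | $198.95 | $852.15
5 | $852.15 | $30.51 | $198.95 | $683.71
6 | $683.71 | $30.51 | $198.95 | $515.27
7 | $515.27 | $30.51 | $198.95 | $346.83
8 | $346.83 | $30.51 | $198.95 | $178.39
9 | $178.39 | $30.51 | $198.95 | $9.95
10 | $9.95 | $30.51 | $40.46 | $0.00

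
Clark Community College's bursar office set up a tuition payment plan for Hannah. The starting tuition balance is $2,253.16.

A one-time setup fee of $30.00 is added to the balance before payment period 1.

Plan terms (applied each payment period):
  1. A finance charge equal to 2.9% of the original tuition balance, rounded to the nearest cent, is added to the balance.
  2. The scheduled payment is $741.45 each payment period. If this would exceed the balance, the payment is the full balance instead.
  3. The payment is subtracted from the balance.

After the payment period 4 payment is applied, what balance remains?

$0.00

Payment period 1: opening $2,283.16; interest $65.34 → $2,348.50; payment $741.45; balance $1,607.05
Payment period 2: opening $1,607.05; interest $65.34 → $1,672.39; payment $741.45; balance $930.94
Payment period 3: opening $930.94; interest $65.34 → $996.28; payment $741.45; balance $254.83
Payment period 4: opening $254.83; interest $65.34 → $320.17; payment $320.17; balance $0.00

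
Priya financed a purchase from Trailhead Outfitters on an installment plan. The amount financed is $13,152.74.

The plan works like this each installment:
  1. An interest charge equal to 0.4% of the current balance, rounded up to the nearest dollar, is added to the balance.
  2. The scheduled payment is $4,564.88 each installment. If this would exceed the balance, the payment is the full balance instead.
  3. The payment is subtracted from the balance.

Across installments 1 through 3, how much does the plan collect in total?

$13,257.74

Installment 1: opening $13,152.74; interest $53.00 → $13,205.74; payment $4,564.88; balance $8,640.86
Installment 2: opening $8,640.86; interest $35.00 → $8,675.86; payment $4,564.88; balance $4,110.98
Installment 3: opening $4,110.98; interest $17.00 → $4,127.98; payment $4,127.98; balance $0.00
Total paid: $13,257.74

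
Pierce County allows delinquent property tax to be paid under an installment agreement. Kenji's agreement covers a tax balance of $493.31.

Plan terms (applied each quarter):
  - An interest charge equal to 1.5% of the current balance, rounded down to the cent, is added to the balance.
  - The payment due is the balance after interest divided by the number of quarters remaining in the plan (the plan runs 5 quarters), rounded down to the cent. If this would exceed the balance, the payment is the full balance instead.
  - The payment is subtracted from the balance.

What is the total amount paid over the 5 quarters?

# | Opening | Interest | Payment | End bal
1 | $493.31 | $7.39 | $100.14 | $400.56
2 | $400.56 | $6.00 | $101.64 | $304.92
3 | $304.92 | $4.57 | $103.16 | $206.33
4 | $206.33 | $3.09 | $104.71 | $104.71
5 | $104.71 | $1.57 | $106.28 | $0.00
Total paid: $515.93

$515.93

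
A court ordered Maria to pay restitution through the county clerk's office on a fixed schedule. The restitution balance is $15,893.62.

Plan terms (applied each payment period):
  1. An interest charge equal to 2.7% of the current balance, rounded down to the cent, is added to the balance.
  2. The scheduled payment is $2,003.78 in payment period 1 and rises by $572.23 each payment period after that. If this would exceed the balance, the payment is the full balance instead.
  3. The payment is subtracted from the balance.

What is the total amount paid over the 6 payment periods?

Payment period 1: $15,893.62 +$429.12 interest = $16,322.74; pay $2,003.78 → $14,318.96
Payment period 2: $14,318.96 +$386.61 interest = $14,705.57; pay $2,576.01 → $12,129.56
Payment period 3: $12,129.56 +$327.49 interest = $12,457.05; pay $3,148.24 → $9,308.81
Payment period 4: $9,308.81 +$251.33 interest = $9,560.14; pay $3,720.47 → $5,839.67
Payment period 5: $5,839.67 +$157.67 interest = $5,997.34; pay $4,292.70 → $1,704.64
Payment period 6: $1,704.64 +$46.02 interest = $1,750.66; pay $1,750.66 → $0.00
Total paid: $17,491.86

$17,491.86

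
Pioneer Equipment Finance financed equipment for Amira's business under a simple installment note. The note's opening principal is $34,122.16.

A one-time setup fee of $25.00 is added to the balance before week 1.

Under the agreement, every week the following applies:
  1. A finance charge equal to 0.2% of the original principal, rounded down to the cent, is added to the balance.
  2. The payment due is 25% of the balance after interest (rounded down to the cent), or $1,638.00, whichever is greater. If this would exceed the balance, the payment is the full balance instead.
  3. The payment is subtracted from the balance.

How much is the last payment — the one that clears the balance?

Week 1: $34,147.16 +$68.24 interest = $34,215.40; pay $8,553.85 → $25,661.55
Week 2: $25,661.55 +$68.24 interest = $25,729.79; pay $6,432.44 → $19,297.35
Week 3: $19,297.35 +$68.24 interest = $19,365.59; pay $4,841.39 → $14,524.20
Week 4: $14,524.20 +$68.24 interest = $14,592.44; pay $3,648.11 → $10,944.33
Week 5: $10,944.33 +$68.24 interest = $11,012.57; pay $2,753.14 → $8,259.43
Week 6: $8,259.43 +$68.24 interest = $8,327.67; pay $2,081.91 → $6,245.76
Week 7: $6,245.76 +$68.24 interest = $6,314.00; pay $1,638.00 → $4,676.00
Week 8: $4,676.00 +$68.24 interest = $4,744.24; pay $1,638.00 → $3,106.24
Week 9: $3,106.24 +$68.24 interest = $3,174.48; pay $1,638.00 → $1,536.48
Week 10: $1,536.48 +$68.24 interest = $1,604.72; pay $1,604.72 → $0.00

$1,604.72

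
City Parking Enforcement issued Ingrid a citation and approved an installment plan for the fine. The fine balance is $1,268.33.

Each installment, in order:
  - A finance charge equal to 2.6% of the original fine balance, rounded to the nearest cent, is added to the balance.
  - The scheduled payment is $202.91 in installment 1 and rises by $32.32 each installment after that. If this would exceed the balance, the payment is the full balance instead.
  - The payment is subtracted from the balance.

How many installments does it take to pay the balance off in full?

6

# | Opening | Interest | Payment | End bal
1 | $1,268.33 | $32.98 | $202.91 | $1,098.40
2 | $1,098.40 | $32.98 | $235.23 | $896.15
3 | $896.15 | $32.98 | $267.55 | $661.58
4 | $661.58 | $32.98 | $299.87 | $394.69
5 | $394.69 | $32.98 | $332.19 | $95.48
6 | $95.48 | $32.98 | $128.46 | $0.00
Balance reaches $0.00 in installment 6.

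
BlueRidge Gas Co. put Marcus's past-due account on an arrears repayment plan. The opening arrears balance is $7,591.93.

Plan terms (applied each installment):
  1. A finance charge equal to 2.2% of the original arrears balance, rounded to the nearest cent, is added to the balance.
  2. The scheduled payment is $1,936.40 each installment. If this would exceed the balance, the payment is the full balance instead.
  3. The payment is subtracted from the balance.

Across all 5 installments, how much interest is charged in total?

$835.10

Installment 1: opening $7,591.93; interest $167.02 → $7,758.95; payment $1,936.40; balance $5,822.55
Installment 2: opening $5,822.55; interest $167.02 → $5,989.57; payment $1,936.40; balance $4,053.17
Installment 3: opening $4,053.17; interest $167.02 → $4,220.19; payment $1,936.40; balance $2,283.79
Installment 4: opening $2,283.79; interest $167.02 → $2,450.81; payment $1,936.40; balance $514.41
Installment 5: opening $514.41; interest $167.02 → $681.43; payment $681.43; balance $0.00
Total interest: $167.02 + $167.02 + $167.02 + $167.02 + $167.02 = $835.10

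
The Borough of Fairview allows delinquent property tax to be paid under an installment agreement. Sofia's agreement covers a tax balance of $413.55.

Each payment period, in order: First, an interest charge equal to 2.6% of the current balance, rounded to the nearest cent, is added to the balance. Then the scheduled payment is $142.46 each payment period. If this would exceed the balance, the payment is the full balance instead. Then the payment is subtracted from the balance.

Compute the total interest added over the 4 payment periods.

$22.10

# | Opening | Interest | Payment | End bal
1 | $413.55 | $10.75 | $142.46 | $281.84
2 | $281.84 | $7.33 | $142.46 | $146.71
3 | $146.71 | $3.81 | $142.46 | $8.06
4 | $8.06 | $0.21 | $8.27 | $0.00
Total interest: $10.75 + $7.33 + $3.81 + $0.21 = $22.10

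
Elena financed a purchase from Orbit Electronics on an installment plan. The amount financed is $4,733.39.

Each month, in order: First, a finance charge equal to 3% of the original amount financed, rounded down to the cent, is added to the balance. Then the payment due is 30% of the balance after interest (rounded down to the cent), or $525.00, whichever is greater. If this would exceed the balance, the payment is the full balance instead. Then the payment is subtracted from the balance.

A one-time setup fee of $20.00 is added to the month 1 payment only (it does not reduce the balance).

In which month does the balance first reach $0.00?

8

Month 1: opening $4,733.39; interest $142.00 → $4,875.39; payment $1,462.61 (+ $20.00 fee); balance $3,412.78
Month 2: opening $3,412.78; interest $142.00 → $3,554.78; payment $1,066.43; balance $2,488.35
Month 3: opening $2,488.35; interest $142.00 → $2,630.35; payment $789.10; balance $1,841.25
Month 4: opening $1,841.25; interest $142.00 → $1,983.25; payment $594.97; balance $1,388.28
Month 5: opening $1,388.28; interest $142.00 → $1,530.28; payment $525.00; balance $1,005.28
Month 6: opening $1,005.28; interest $142.00 → $1,147.28; payment $525.00; balance $622.28
Month 7: opening $622.28; interest $142.00 → $764.28; payment $525.00; balance $239.28
Month 8: opening $239.28; interest $142.00 → $381.28; payment $381.28; balance $0.00
Balance reaches $0.00 in month 8.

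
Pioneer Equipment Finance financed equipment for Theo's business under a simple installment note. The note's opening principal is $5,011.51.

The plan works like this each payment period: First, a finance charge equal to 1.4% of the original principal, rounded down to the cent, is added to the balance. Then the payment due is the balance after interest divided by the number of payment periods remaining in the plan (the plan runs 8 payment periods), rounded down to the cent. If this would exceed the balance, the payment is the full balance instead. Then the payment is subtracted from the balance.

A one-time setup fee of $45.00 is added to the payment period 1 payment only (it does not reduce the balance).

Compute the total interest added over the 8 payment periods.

Payment period 1: $5,011.51 +$70.16 interest = $5,081.67; pay $635.20 (+ $45.00 fee) → $4,446.47
Payment period 2: $4,446.47 +$70.16 interest = $4,516.63; pay $645.23 → $3,871.40
Payment period 3: $3,871.40 +$70.16 interest = $3,941.56; pay $656.92 → $3,284.64
Payment period 4: $3,284.64 +$70.16 interest = $3,354.80; pay $670.96 → $2,683.84
Payment period 5: $2,683.84 +$70.16 interest = $2,754.00; pay $688.50 → $2,065.50
Payment period 6: $2,065.50 +$70.16 interest = $2,135.66; pay $711.88 → $1,423.78
Payment period 7: $1,423.78 +$70.16 interest = $1,493.94; pay $746.97 → $746.97
Payment period 8: $746.97 +$70.16 interest = $817.13; pay $817.13 → $0.00
Total interest: $70.16 + $70.16 + $70.16 + $70.16 + $70.16 + $70.16 + $70.16 + $70.16 = $561.28

$561.28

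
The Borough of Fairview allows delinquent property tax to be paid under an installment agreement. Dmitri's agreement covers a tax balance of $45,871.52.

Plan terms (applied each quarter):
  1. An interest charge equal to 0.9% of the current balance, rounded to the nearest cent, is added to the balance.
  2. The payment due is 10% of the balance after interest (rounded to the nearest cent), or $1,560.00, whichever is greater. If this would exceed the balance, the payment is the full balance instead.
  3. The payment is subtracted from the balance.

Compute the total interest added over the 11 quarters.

$2,936.55

Quarter 1: opening $45,871.52; interest $412.84 → $46,284.36; payment $4,628.44; balance $41,655.92
Quarter 2: opening $41,655.92; interest $374.90 → $42,030.82; payment $4,203.08; balance $37,827.74
Quarter 3: opening $37,827.74; interest $340.45 → $38,168.19; payment $3,816.82; balance $34,351.37
Quarter 4: opening $34,351.37; interest $309.16 → $34,660.53; payment $3,466.05; balance $31,194.48
Quarter 5: opening $31,194.48; interest $280.75 → $31,475.23; payment $3,147.52; balance $28,327.71
Quarter 6: opening $28,327.71; interest $254.95 → $28,582.66; payment $2,858.27; balance $25,724.39
Quarter 7: opening $25,724.39; interest $231.52 → $25,955.91; payment $2,595.59; balance $23,360.32
Quarter 8: opening $23,360.32; interest $210.24 → $23,570.56; payment $2,357.06; balance $21,213.50
Quarter 9: opening $21,213.50; interest $190.92 → $21,404.42; payment $2,140.44; balance $19,263.98
Quarter 10: opening $19,263.98; interest $173.38 → $19,437.36; payment $1,943.74; balance $17,493.62
Quarter 11: opening $17,493.62; interest $157.44 → $17,651.06; payment $1,765.11; balance $15,885.95
Total interest: $412.84 + $374.90 + $340.45 + $309.16 + $280.75 + $254.95 + $231.52 + $210.24 + $190.92 + $173.38 + $157.44 = $2,936.55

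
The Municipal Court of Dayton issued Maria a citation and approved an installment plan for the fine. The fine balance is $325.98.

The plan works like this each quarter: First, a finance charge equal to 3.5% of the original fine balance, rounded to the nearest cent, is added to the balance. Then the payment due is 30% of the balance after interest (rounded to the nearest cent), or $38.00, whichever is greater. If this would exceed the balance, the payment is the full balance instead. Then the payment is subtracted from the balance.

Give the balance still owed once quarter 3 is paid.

$129.30

Quarter 1: $325.98 +$11.41 interest = $337.39; pay $101.22 → $236.17
Quarter 2: $236.17 +$11.41 interest = $247.58; pay $74.27 → $173.31
Quarter 3: $173.31 +$11.41 interest = $184.72; pay $55.42 → $129.30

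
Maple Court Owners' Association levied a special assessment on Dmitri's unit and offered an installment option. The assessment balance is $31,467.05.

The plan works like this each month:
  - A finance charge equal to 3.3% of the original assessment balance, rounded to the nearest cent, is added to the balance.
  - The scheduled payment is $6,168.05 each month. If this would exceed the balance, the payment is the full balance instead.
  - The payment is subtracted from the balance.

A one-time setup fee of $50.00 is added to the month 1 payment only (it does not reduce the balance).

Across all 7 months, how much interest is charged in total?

$7,268.87

Month 1: opening $31,467.05; interest $1,038.41 → $32,505.46; payment $6,168.05 (+ $50.00 fee); balance $26,337.41
Month 2: opening $26,337.41; interest $1,038.41 → $27,375.82; payment $6,168.05; balance $21,207.77
Month 3: opening $21,207.77; interest $1,038.41 → $22,246.18; payment $6,168.05; balance $16,078.13
Month 4: opening $16,078.13; interest $1,038.41 → $17,116.54; payment $6,168.05; balance $10,948.49
Month 5: opening $10,948.49; interest $1,038.41 → $11,986.90; payment $6,168.05; balance $5,818.85
Month 6: opening $5,818.85; interest $1,038.41 → $6,857.26; payment $6,168.05; balance $689.21
Month 7: opening $689.21; interest $1,038.41 → $1,727.62; payment $1,727.62; balance $0.00
Total interest: $1,038.41 + $1,038.41 + $1,038.41 + $1,038.41 + $1,038.41 + $1,038.41 + $1,038.41 = $7,268.87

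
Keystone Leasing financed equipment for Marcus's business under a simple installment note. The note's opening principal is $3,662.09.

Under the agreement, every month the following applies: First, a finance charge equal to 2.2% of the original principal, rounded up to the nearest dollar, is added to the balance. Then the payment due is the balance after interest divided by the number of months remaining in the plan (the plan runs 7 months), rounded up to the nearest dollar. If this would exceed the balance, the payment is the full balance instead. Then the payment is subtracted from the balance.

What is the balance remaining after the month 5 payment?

# | Opening | Interest | Payment | End bal
1 | $3,662.09 | $81.00 | $535.00 | $3,208.09
2 | $3,208.09 | $81.00 | $549.00 | $2,740.09
3 | $2,740.09 | $81.00 | $565.00 | $2,256.09
4 | $2,256.09 | $81.00 | $585.00 | $1,752.09
5 | $1,752.09 | $81.00 | $612.00 | $1,221.09

$1,221.09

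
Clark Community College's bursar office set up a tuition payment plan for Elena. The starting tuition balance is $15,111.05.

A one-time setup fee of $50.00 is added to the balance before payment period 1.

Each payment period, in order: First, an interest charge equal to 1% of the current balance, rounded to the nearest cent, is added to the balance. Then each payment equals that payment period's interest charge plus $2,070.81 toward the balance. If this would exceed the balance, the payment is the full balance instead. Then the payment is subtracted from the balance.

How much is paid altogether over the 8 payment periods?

Payment period 1: $15,161.05 +$151.61 interest = $15,312.66; pay $2,222.42 → $13,090.24
Payment period 2: $13,090.24 +$130.90 interest = $13,221.14; pay $2,201.71 → $11,019.43
Payment period 3: $11,019.43 +$110.19 interest = $11,129.62; pay $2,181.00 → $8,948.62
Payment period 4: $8,948.62 +$89.49 interest = $9,038.11; pay $2,160.30 → $6,877.81
Payment period 5: $6,877.81 +$68.78 interest = $6,946.59; pay $2,139.59 → $4,807.00
Payment period 6: $4,807.00 +$48.07 interest = $4,855.07; pay $2,118.88 → $2,736.19
Payment period 7: $2,736.19 +$27.36 interest = $2,763.55; pay $2,098.17 → $665.38
Payment period 8: $665.38 +$6.65 interest = $672.03; pay $672.03 → $0.00
Total paid: $15,794.10

$15,794.10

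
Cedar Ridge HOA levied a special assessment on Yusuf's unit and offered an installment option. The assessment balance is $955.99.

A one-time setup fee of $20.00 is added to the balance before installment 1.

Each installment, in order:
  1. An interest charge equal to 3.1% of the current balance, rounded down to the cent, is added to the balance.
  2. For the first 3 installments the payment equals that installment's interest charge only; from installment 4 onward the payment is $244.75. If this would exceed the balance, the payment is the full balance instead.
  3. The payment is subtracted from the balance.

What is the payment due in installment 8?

$79.66

Installment 1: opening $975.99; interest $30.25 → $1,006.24; payment $30.25; balance $975.99
Installment 2: opening $975.99; interest $30.25 → $1,006.24; payment $30.25; balance $975.99
Installment 3: opening $975.99; interest $30.25 → $1,006.24; payment $30.25; balance $975.99
Installment 4: opening $975.99; interest $30.25 → $1,006.24; payment $244.75; balance $761.49
Installment 5: opening $761.49; interest $23.60 → $785.09; payment $244.75; balance $540.34
Installment 6: opening $540.34; interest $16.75 → $557.09; payment $244.75; balance $312.34
Installment 7: opening $312.34; interest $9.68 → $322.02; payment $244.75; balance $77.27
Installment 8: opening $77.27; interest $2.39 → $79.66; payment $79.66; balance $0.00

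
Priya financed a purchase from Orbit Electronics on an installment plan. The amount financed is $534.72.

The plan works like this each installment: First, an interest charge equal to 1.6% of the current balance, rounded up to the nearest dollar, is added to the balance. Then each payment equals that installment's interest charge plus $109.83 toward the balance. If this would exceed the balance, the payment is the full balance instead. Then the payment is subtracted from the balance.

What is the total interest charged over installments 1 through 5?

$28.00

Installment 1: opening $534.72; interest $9.00 → $543.72; payment $118.83; balance $424.89
Installment 2: opening $424.89; interest $7.00 → $431.89; payment $116.83; balance $315.06
Installment 3: opening $315.06; interest $6.00 → $321.06; payment $115.83; balance $205.23
Installment 4: opening $205.23; interest $4.00 → $209.23; payment $113.83; balance $95.40
Installment 5: opening $95.40; interest $2.00 → $97.40; payment $97.40; balance $0.00
Total interest: $9.00 + $7.00 + $6.00 + $4.00 + $2.00 = $28.00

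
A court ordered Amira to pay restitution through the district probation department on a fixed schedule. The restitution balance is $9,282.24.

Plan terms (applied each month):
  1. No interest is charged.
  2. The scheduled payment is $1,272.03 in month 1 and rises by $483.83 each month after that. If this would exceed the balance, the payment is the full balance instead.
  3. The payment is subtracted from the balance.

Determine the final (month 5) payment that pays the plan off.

$1,291.14

Month 1: $9,282.24 − $1,272.03 → $8,010.21
Month 2: $8,010.21 − $1,755.86 → $6,254.35
Month 3: $6,254.35 − $2,239.69 → $4,014.66
Month 4: $4,014.66 − $2,723.52 → $1,291.14
Month 5: $1,291.14 − $1,291.14 → $0.00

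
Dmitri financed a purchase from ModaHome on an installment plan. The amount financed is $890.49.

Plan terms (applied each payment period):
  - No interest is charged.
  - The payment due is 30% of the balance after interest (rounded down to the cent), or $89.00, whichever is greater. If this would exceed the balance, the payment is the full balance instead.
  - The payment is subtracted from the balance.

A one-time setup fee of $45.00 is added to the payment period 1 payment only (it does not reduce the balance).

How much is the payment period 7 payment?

$35.82

Payment period 1: opening $890.49; payment $267.14 (+ $45.00 fee); balance $623.35
Payment period 2: opening $623.35; payment $187.00; balance $436.35
Payment period 3: opening $436.35; payment $130.90; balance $305.45
Payment period 4: opening $305.45; payment $91.63; balance $213.82
Payment period 5: opening $213.82; payment $89.00; balance $124.82
Payment period 6: opening $124.82; payment $89.00; balance $35.82
Payment period 7: opening $35.82; payment $35.82; balance $0.00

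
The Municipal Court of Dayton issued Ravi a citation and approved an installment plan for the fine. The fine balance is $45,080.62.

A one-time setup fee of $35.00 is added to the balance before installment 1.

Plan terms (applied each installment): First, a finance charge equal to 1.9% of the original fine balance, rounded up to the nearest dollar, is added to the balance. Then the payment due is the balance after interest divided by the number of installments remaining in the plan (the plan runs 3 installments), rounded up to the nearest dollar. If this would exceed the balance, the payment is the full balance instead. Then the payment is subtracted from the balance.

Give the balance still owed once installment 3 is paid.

$0.00

# | Opening | Interest | Payment | End bal
1 | $45,115.62 | $857.00 | $15,325.00 | $30,647.62
2 | $30,647.62 | $857.00 | $15,753.00 | $15,751.62
3 | $15,751.62 | $857.00 | $16,608.62 | $0.00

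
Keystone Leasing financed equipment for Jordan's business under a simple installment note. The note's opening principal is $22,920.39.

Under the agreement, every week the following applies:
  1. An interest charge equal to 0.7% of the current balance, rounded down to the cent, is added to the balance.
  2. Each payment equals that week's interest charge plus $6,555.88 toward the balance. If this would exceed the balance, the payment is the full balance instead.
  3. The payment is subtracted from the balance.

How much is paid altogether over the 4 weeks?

$23,286.80

Week 1: opening $22,920.39; interest $160.44 → $23,080.83; payment $6,716.32; balance $16,364.51
Week 2: opening $16,364.51; interest $114.55 → $16,479.06; payment $6,670.43; balance $9,808.63
Week 3: opening $9,808.63; interest $68.66 → $9,877.29; payment $6,624.54; balance $3,252.75
Week 4: opening $3,252.75; interest $22.76 → $3,275.51; payment $3,275.51; balance $0.00
Total paid: $23,286.80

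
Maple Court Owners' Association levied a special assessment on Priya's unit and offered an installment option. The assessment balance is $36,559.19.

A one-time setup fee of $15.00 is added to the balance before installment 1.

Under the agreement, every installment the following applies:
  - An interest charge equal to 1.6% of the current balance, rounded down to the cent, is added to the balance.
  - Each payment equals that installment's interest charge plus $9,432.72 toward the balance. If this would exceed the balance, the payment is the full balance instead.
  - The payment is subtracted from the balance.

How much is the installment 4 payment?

Installment 1: opening $36,574.19; interest $585.18 → $37,159.37; payment $10,017.90; balance $27,141.47
Installment 2: opening $27,141.47; interest $434.26 → $27,575.73; payment $9,866.98; balance $17,708.75
Installment 3: opening $17,708.75; interest $283.34 → $17,992.09; payment $9,716.06; balance $8,276.03
Installment 4: opening $8,276.03; interest $132.41 → $8,408.44; payment $8,408.44; balance $0.00

$8,408.44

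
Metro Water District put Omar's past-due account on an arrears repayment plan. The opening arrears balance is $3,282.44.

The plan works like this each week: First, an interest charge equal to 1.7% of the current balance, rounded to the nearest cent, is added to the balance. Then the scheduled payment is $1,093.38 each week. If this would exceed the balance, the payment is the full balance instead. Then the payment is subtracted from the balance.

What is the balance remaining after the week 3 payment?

$116.48

Week 1: $3,282.44 +$55.80 interest = $3,338.24; pay $1,093.38 → $2,244.86
Week 2: $2,244.86 +$38.16 interest = $2,283.02; pay $1,093.38 → $1,189.64
Week 3: $1,189.64 +$20.22 interest = $1,209.86; pay $1,093.38 → $116.48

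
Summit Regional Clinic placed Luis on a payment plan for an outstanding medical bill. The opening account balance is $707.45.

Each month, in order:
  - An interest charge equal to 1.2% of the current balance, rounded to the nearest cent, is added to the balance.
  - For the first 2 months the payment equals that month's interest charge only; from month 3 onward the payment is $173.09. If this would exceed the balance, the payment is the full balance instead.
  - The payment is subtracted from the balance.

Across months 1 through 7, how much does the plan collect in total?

# | Opening | Interest | Payment | End bal
1 | $707.45 | $8.49 | $8.49 | $707.45
2 | $707.45 | $8.49 | $8.49 | $707.45
3 | $707.45 | $8.49 | $173.09 | $542.85
4 | $542.85 | $6.51 | $173.09 | $376.27
5 | $376.27 | $4.52 | $173.09 | $207.70
6 | $207.70 | $2.49 | $173.09 | $37.10
7 | $37.10 | $0.45 | $37.55 | $0.00
Total paid: $746.89

$746.89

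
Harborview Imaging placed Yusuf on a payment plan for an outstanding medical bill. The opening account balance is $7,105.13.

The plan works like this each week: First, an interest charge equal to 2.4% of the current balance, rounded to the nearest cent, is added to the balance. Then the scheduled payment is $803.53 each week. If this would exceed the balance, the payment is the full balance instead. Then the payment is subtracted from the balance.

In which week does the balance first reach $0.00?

Week 1: opening $7,105.13; interest $170.52 → $7,275.65; payment $803.53; balance $6,472.12
Week 2: opening $6,472.12; interest $155.33 → $6,627.45; payment $803.53; balance $5,823.92
Week 3: opening $5,823.92; interest $139.77 → $5,963.69; payment $803.53; balance $5,160.16
Week 4: opening $5,160.16; interest $123.84 → $5,284.00; payment $803.53; balance $4,480.47
Week 5: opening $4,480.47; interest $107.53 → $4,588.00; payment $803.53; balance $3,784.47
Week 6: opening $3,784.47; interest $90.83 → $3,875.30; payment $803.53; balance $3,071.77
Week 7: opening $3,071.77; interest $73.72 → $3,145.49; payment $803.53; balance $2,341.96
Week 8: opening $2,341.96; interest $56.21 → $2,398.17; payment $803.53; balance $1,594.64
Week 9: opening $1,594.64; interest $38.27 → $1,632.91; payment $803.53; balance $829.38
Week 10: opening $829.38; interest $19.91 → $849.29; payment $803.53; balance $45.76
Week 11: opening $45.76; interest $1.10 → $46.86; payment $46.86; balance $0.00
Balance reaches $0.00 in week 11.

11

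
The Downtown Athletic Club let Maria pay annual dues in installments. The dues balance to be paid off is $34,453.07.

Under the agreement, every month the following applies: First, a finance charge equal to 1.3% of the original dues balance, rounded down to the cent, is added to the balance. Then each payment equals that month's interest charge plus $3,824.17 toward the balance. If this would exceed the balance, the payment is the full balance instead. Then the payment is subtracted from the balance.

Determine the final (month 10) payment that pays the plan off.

# | Opening | Interest | Payment | End bal
1 | $34,453.07 | $447.88 | $4,272.05 | $30,628.90
2 | $30,628.90 | $447.88 | $4,272.05 | $26,804.73
3 | $26,804.73 | $447.88 | $4,272.05 | $22,980.56
4 | $22,980.56 | $447.88 | $4,272.05 | $19,156.39
5 | $19,156.39 | $447.88 | $4,272.05 | $15,332.22
6 | $15,332.22 | $447.88 | $4,272.05 | $11,508.05
7 | $11,508.05 | $447.88 | $4,272.05 | $7,683.88
8 | $7,683.88 | $447.88 | $4,272.05 | $3,859.71
9 | $3,859.71 | $447.88 | $4,272.05 | $35.54
10 | $35.54 | $447.88 | $483.42 | $0.00

$483.42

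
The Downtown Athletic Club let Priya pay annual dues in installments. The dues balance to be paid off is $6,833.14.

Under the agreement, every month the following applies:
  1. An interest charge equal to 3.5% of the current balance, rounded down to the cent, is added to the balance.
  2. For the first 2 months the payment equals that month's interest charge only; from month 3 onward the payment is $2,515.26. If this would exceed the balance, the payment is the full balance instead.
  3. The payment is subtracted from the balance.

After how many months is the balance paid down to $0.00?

5

Month 1: $6,833.14 +$239.15 interest = $7,072.29; pay $239.15 → $6,833.14
Month 2: $6,833.14 +$239.15 interest = $7,072.29; pay $239.15 → $6,833.14
Month 3: $6,833.14 +$239.15 interest = $7,072.29; pay $2,515.26 → $4,557.03
Month 4: $4,557.03 +$159.49 interest = $4,716.52; pay $2,515.26 → $2,201.26
Month 5: $2,201.26 +$77.04 interest = $2,278.30; pay $2,278.30 → $0.00
Balance reaches $0.00 in month 5.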